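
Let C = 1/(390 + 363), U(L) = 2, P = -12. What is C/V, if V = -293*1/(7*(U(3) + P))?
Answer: 70/220629 ≈ 0.00031727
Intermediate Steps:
C = 1/753 ≈ 0.0013280
V = 293/70 (V = -293*1/(7*(2 - 12)) = -293/(7*(-10)) = -293/(-70) = -293*(-1/70) = 293/70 ≈ 4.1857)
C/V = 1/(753*(293/70)) = (1/753)*(70/293) = 70/220629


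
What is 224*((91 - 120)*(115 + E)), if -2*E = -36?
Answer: -863968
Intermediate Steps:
E = 18 (E = -½*(-36) = 18)
224*((91 - 120)*(115 + E)) = 224*((91 - 120)*(115 + 18)) = 224*(-29*133) = 224*(-3857) = -863968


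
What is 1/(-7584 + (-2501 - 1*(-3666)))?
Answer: -1/6419 ≈ -0.00015579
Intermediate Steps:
1/(-7584 + (-2501 - 1*(-3666))) = 1/(-7584 + (-2501 + 3666)) = 1/(-7584 + 1165) = 1/(-6419) = -1/6419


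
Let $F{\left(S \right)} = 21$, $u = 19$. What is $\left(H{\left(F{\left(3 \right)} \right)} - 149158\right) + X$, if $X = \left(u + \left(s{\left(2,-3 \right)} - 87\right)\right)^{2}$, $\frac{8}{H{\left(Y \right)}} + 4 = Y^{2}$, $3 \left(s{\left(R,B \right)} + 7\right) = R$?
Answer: $- \frac{564906769}{3933} \approx -1.4363 \cdot 10^{5}$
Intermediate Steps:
$s{\left(R,B \right)} = -7 + \frac{R}{3}$
$H{\left(Y \right)} = \frac{8}{-4 + Y^{2}}$
$X = \frac{49729}{9}$ ($X = \left(19 + \left(\left(-7 + \frac{1}{3} \cdot 2\right) - 87\right)\right)^{2} = \left(19 + \left(\left(-7 + \frac{2}{3}\right) - 87\right)\right)^{2} = \left(19 - \frac{280}{3}\right)^{2} = \left(- \frac{223}{3}\right)^{2} = \frac{49729}{9} \approx 5525.4$)
$\left(H{\left(F{\left(3 \right)} \right)} - 149158\right) + X = \left(\frac{8}{-4 + 21^{2}} - 149158\right) + \frac{49729}{9} = \left(\frac{8}{-4 + 441} - 149158\right) + \frac{49729}{9} = \left(\frac{8}{437} - 149158\right) + \frac{49729}{9} = - \frac{65182038}{437} + \frac{49729}{9} = - \frac{564906769}{3933}$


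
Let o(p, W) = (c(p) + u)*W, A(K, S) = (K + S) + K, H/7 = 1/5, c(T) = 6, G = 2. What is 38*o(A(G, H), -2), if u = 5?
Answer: -836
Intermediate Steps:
H = 7/5 ≈ 1.4000
A(K, S) = S + 2*K
o(p, W) = 11*W (o(p, W) = (6 + 5)*W = 11*W)
38*o(A(G, H), -2) = 38*(11*(-2)) = 38*(-22) = -836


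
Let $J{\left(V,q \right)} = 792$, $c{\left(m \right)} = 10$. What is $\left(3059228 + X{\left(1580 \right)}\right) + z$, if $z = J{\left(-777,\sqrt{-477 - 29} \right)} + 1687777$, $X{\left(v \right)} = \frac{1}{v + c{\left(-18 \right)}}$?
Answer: $\frac{7548997231}{1590} \approx 4.7478 \cdot 10^{6}$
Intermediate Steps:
$X{\left(v \right)} = \frac{1}{10 + v}$ ($X{\left(v \right)} = \frac{1}{v + 10} = \frac{1}{10 + v}$)
$z = 1688569$ ($z = 792 + 1687777 = 1688569$)
$\left(3059228 + X{\left(1580 \right)}\right) + z = \left(3059228 + \frac{1}{10 + 1580}\right) + 1688569 = \left(3059228 + \frac{1}{1590}\right) + 1688569 = \frac{4864172521}{1590} + 1688569 = \frac{7548997231}{1590}$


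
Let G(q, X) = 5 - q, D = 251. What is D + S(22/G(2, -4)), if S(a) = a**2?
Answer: 2743/9 ≈ 304.78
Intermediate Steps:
D + S(22/G(2, -4)) = 251 + (22/(5 - 1*2))**2 = 251 + (22/(5 - 2))**2 = 251 + (22/3)**2 = 251 + 484/9 = 2743/9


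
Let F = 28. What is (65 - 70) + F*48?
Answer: 1339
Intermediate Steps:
(65 - 70) + F*48 = (65 - 70) + 28*48 = -5 + 1344 = 1339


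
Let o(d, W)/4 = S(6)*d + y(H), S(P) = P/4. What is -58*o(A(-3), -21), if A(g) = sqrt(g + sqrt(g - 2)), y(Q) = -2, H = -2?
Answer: 464 - 348*sqrt(-3 + I*sqrt(5)) ≈ 252.08 - 638.92*I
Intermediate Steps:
S(P) = P/4 (S(P) = P*(1/4) = P/4)
A(g) = sqrt(g + sqrt(-2 + g))
o(d, W) = -8 + 6*d (o(d, W) = 4*(((1/4)*6)*d - 2) = 4*(3*d/2 - 2) = 4*(-2 + 3*d/2) = -8 + 6*d)
-58*o(A(-3), -21) = -58*(-8 + 6*sqrt(-3 + sqrt(-2 - 3))) = -58*(-8 + 6*sqrt(-3 + sqrt(-5))) = -58*(-8 + 6*sqrt(-3 + I*sqrt(5))) = 464 - 348*sqrt(-3 + I*sqrt(5))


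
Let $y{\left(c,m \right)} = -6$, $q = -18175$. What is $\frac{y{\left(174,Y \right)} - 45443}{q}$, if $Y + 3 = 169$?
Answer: $\frac{45449}{18175} \approx 2.5006$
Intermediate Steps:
$Y = 166$ ($Y = -3 + 169 = 166$)
$\frac{y{\left(174,Y \right)} - 45443}{q} = \frac{-6 - 45443}{-18175} = \left(-6 - 45443\right) \left(- \frac{1}{18175}\right) = \left(-45449\right) \left(- \frac{1}{18175}\right) = \frac{45449}{18175}$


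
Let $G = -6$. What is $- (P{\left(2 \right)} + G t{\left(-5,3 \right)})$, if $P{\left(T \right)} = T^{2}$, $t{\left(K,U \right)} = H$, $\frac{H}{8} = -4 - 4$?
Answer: $-388$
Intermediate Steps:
$H = -64$ ($H = 8 \left(-4 - 4\right) = 8 \left(-8\right) = -64$)
$t{\left(K,U \right)} = -64$
$- (P{\left(2 \right)} + G t{\left(-5,3 \right)}) = - (2^{2} - -384) = - (4 + 384) = \left(-1\right) 388 = -388$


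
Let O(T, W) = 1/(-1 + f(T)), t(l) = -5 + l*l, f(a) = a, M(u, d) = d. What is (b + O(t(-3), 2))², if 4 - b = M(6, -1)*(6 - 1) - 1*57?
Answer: 39601/9 ≈ 4400.1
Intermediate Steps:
t(l) = -5 + l²
b = 66 (b = 4 - (-(6 - 1) - 1*57) = 4 - (-1*5 - 57) = 4 - (-5 - 57) = 4 - 1*(-62) = 4 + 62 = 66)
O(T, W) = 1/(-1 + T)
(b + O(t(-3), 2))² = (66 + 1/(-1 + (-5 + (-3)²)))² = (66 + 1/(-1 + (-5 + 9)))² = (66 + 1/(-1 + 4))² = (66 + 1/3)² = (66 + ⅓)² = (199/3)² = 39601/9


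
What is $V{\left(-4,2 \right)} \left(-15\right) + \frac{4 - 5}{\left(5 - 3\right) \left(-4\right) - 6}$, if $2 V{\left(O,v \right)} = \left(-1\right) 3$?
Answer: $\frac{158}{7} \approx 22.571$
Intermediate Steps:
$V{\left(O,v \right)} = - \frac{3}{2}$ ($V{\left(O,v \right)} = \frac{\left(-1\right) 3}{2} = \frac{1}{2} \left(-3\right) = - \frac{3}{2}$)
$V{\left(-4,2 \right)} \left(-15\right) + \frac{4 - 5}{\left(5 - 3\right) \left(-4\right) - 6} = \left(- \frac{3}{2}\right) \left(-15\right) + \frac{4 - 5}{\left(5 - 3\right) \left(-4\right) - 6} = \frac{45}{2} - \frac{1}{2 \left(-4\right) - 6} = \frac{45}{2} - \frac{1}{-8 - 6} = \frac{45}{2} - \frac{1}{-14} = \frac{45}{2} - - \frac{1}{14} = \frac{45}{2} + \frac{1}{14} = \frac{158}{7}$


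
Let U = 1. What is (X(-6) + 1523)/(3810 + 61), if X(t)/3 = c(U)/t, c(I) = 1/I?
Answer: 435/1106 ≈ 0.39331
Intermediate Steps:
c(I) = 1/I
X(t) = 3/t (X(t) = 3*(1/(1*t)) = 3*(1/t) = 3/t)
(X(-6) + 1523)/(3810 + 61) = (3/(-6) + 1523)/(3810 + 61) = (3*(-⅙) + 1523)/3871 = (-½ + 1523)*(1/3871) = (3045/2)*(1/3871) = 435/1106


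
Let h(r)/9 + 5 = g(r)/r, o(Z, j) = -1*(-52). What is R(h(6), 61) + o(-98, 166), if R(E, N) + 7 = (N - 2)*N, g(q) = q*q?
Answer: 3644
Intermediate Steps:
g(q) = q**2
o(Z, j) = 52
h(r) = -45 + 9*r (h(r) = -45 + 9*(r**2/r) = -45 + 9*r)
R(E, N) = -7 + N*(-2 + N) (R(E, N) = -7 + (N - 2)*N = -7 + (-2 + N)*N = -7 + N*(-2 + N))
R(h(6), 61) + o(-98, 166) = (-7 + 61**2 - 2*61) + 52 = (-7 + 3721 - 122) + 52 = 3592 + 52 = 3644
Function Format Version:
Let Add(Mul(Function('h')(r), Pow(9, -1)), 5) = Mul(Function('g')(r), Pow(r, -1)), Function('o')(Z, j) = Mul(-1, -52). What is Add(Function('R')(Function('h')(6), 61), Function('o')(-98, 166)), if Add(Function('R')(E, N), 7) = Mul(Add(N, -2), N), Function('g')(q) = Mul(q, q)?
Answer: 3644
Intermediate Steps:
Function('g')(q) = Pow(q, 2)
Function('o')(Z, j) = 52
Function('h')(r) = Add(-45, Mul(9, r)) (Function('h')(r) = Add(-45, Mul(9, Mul(Pow(r, 2), Pow(r, -1)))) = Add(-45, Mul(9, r)))
Function('R')(E, N) = Add(-7, Mul(N, Add(-2, N))) (Function('R')(E, N) = Add(-7, Mul(Add(N, -2), N)) = Add(-7, Mul(Add(-2, N), N)) = Add(-7, Mul(N, Add(-2, N))))
Add(Function('R')(Function('h')(6), 61), Function('o')(-98, 166)) = Add(Add(-7, Pow(61, 2), Mul(-2, 61)), 52) = Add(Add(-7, 3721, -122), 52) = Add(3592, 52) = 3644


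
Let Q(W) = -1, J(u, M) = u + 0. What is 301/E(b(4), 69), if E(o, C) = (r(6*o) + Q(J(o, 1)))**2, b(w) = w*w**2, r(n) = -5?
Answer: 301/36 ≈ 8.3611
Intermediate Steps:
J(u, M) = u
b(w) = w**3
E(o, C) = 36 (E(o, C) = (-5 - 1)**2 = (-6)**2 = 36)
301/E(b(4), 69) = 301/36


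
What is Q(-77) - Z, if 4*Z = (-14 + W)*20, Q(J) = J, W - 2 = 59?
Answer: -312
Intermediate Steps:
W = 61 (W = 2 + 59 = 61)
Z = 235 (Z = ((-14 + 61)*20)/4 = (47*20)/4 = (¼)*940 = 235)
Q(-77) - Z = -77 - 1*235 = -77 - 235 = -312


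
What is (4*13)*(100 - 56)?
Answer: 2288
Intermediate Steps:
(4*13)*(100 - 56) = 52*44 = 2288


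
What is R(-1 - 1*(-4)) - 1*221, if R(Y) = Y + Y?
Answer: -215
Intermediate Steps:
R(Y) = 2*Y
R(-1 - 1*(-4)) - 1*221 = 2*(-1 - 1*(-4)) - 1*221 = 2*(-1 + 4) - 221 = 2*3 - 221 = 6 - 221 = -215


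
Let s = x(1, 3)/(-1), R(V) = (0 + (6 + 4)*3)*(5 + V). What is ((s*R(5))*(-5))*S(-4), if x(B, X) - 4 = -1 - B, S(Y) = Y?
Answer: -12000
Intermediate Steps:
x(B, X) = 3 - B (x(B, X) = 4 + (-1 - B) = 3 - B)
R(V) = 150 + 30*V (R(V) = (0 + 10*3)*(5 + V) = (0 + 30)*(5 + V) = 30*(5 + V) = 150 + 30*V)
s = -2 (s = (3 - 1*1)/(-1) = (3 - 1)*(-1) = 2*(-1) = -2)
((s*R(5))*(-5))*S(-4) = (-2*(150 + 30*5)*(-5))*(-4) = (-2*(150 + 150)*(-5))*(-4) = (-2*300*(-5))*(-4) = -600*(-5)*(-4) = 3000*(-4) = -12000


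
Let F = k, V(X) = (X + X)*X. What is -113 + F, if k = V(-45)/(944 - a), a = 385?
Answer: -59117/559 ≈ -105.75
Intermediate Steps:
V(X) = 2*X² (V(X) = (2*X)*X = 2*X²)
k = 4050/559 (k = (2*(-45)²)/(944 - 1*385) = (2*2025)/(944 - 385) = 4050/559 ≈ 7.2451)
F = 4050/559 ≈ 7.2451
-113 + F = -113 + 4050/559 = -59117/559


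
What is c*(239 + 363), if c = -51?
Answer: -30702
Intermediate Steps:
c*(239 + 363) = -51*(239 + 363) = -51*602 = -30702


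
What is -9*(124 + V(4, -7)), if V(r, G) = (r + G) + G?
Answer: -1026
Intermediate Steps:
V(r, G) = r + 2*G (V(r, G) = (G + r) + G = r + 2*G)
-9*(124 + V(4, -7)) = -9*(124 + (4 + 2*(-7))) = -9*(124 + (4 - 14)) = -9*(124 - 10) = -9*114 = -1026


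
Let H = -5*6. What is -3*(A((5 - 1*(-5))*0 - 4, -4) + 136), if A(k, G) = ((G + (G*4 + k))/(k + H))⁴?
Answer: -34138776/83521 ≈ -408.74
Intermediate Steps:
H = -30
A(k, G) = (k + 5*G)⁴/(-30 + k)⁴ (A(k, G) = ((G + (G*4 + k))/(k - 30))⁴ = ((G + (4*G + k))/(-30 + k))⁴ = ((G + (k + 4*G))/(-30 + k))⁴ = ((k + 5*G)/(-30 + k))⁴ = (k + 5*G)⁴/(-30 + k)⁴)
-3*(A((5 - 1*(-5))*0 - 4, -4) + 136) = -3*((((5 - 1*(-5))*0 - 4) + 5*(-4))⁴/(-30 + ((5 - 1*(-5))*0 - 4))⁴ + 136) = -3*((((5 + 5)*0 - 4) - 20)⁴/(-30 + ((5 + 5)*0 - 4))⁴ + 136) = -3*(((10*0 - 4) - 20)⁴/(-30 + (10*0 - 4))⁴ + 136) = -3*(((0 - 4) - 20)⁴/(-30 + (0 - 4))⁴ + 136) = -3*((-4 - 20)⁴/(-30 - 4)⁴ + 136) = -3*((-24)⁴/(-34)⁴ + 136) = -3*((1/1336336)*331776 + 136) = -3*(20736/83521 + 136) = -3*11379592/83521 = -34138776/83521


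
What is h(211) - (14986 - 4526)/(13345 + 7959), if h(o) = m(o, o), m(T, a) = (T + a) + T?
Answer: 3368743/5326 ≈ 632.51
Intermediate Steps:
m(T, a) = a + 2*T
h(o) = 3*o (h(o) = o + 2*o = 3*o)
h(211) - (14986 - 4526)/(13345 + 7959) = 3*211 - (14986 - 4526)/(13345 + 7959) = 633 - 10460/21304 = 633 - 1*2615/5326 = 633 - 2615/5326 = 3368743/5326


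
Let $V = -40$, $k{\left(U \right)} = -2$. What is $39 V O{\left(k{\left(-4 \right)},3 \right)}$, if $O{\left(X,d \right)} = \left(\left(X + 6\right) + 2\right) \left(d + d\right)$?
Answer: $-56160$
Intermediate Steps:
$O{\left(X,d \right)} = 2 d \left(8 + X\right)$ ($O{\left(X,d \right)} = \left(\left(6 + X\right) + 2\right) 2 d = \left(8 + X\right) 2 d = 2 d \left(8 + X\right)$)
$39 V O{\left(k{\left(-4 \right)},3 \right)} = 39 \left(-40\right) 2 \cdot 3 \left(8 - 2\right) = - 1560 \cdot 2 \cdot 3 \cdot 6 = \left(-1560\right) 36 = -56160$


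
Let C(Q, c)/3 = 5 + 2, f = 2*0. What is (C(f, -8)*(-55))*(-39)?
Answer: 45045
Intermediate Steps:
f = 0
C(Q, c) = 21 (C(Q, c) = 3*(5 + 2) = 3*7 = 21)
(C(f, -8)*(-55))*(-39) = (21*(-55))*(-39) = -1155*(-39) = 45045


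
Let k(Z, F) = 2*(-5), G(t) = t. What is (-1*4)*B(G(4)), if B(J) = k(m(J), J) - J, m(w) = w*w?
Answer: 56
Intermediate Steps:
m(w) = w²
k(Z, F) = -10
B(J) = -10 - J
(-1*4)*B(G(4)) = (-1*4)*(-10 - 1*4) = -4*(-10 - 4) = -4*(-14) = 56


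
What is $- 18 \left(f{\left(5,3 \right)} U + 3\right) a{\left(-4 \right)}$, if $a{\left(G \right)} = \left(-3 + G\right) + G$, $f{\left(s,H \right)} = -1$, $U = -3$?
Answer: $1188$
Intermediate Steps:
$a{\left(G \right)} = -3 + 2 G$
$- 18 \left(f{\left(5,3 \right)} U + 3\right) a{\left(-4 \right)} = - 18 \left(\left(-1\right) \left(-3\right) + 3\right) \left(-3 + 2 \left(-4\right)\right) = - 18 \left(3 + 3\right) \left(-3 - 8\right) = \left(-18\right) 6 \left(-11\right) = \left(-108\right) \left(-11\right) = 1188$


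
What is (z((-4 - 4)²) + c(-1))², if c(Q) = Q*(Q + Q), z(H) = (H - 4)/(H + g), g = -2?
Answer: 8464/961 ≈ 8.8075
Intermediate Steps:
z(H) = (-4 + H)/(-2 + H) (z(H) = (H - 4)/(H - 2) = (-4 + H)/(-2 + H))
c(Q) = 2*Q² (c(Q) = Q*(2*Q) = 2*Q²)
(z((-4 - 4)²) + c(-1))² = ((-4 + (-4 - 4)²)/(-2 + (-4 - 4)²) + 2*(-1)²)² = ((-4 + (-8)²)/(-2 + (-8)²) + 2*1)² = ((-4 + 64)/(-2 + 64) + 2)² = (60/62 + 2)² = ((1/62)*60 + 2)² = (30/31 + 2)² = (92/31)² = 8464/961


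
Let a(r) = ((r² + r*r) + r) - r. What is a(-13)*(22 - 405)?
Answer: -129454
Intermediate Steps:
a(r) = 2*r² (a(r) = ((r² + r²) + r) - r = (2*r² + r) - r = (r + 2*r²) - r = 2*r²)
a(-13)*(22 - 405) = (2*(-13)²)*(22 - 405) = (2*169)*(-383) = 338*(-383) = -129454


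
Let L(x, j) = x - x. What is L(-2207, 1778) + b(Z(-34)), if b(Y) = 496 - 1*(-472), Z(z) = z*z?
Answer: 968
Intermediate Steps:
Z(z) = z²
b(Y) = 968 (b(Y) = 496 + 472 = 968)
L(x, j) = 0
L(-2207, 1778) + b(Z(-34)) = 0 + 968 = 968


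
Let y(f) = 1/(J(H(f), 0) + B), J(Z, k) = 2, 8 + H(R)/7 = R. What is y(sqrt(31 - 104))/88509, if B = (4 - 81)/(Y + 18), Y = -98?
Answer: 80/20976633 ≈ 3.8138e-6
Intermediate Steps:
H(R) = -56 + 7*R
B = 77/80 (B = (4 - 81)/(-98 + 18) = -77/(-80) = -77*(-1/80) = 77/80 ≈ 0.96250)
y(f) = 80/237 (y(f) = 1/(2 + 77/80) = 1/(237/80) = 80/237)
y(sqrt(31 - 104))/88509 = (80/237)/88509 = (80/237)*(1/88509) = 80/20976633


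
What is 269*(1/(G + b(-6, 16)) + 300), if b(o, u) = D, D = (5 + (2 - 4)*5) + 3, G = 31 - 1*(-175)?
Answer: 16463069/204 ≈ 80701.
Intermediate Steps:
G = 206 (G = 31 + 175 = 206)
D = -2 (D = (5 - 2*5) + 3 = (5 - 10) + 3 = -5 + 3 = -2)
b(o, u) = -2
269*(1/(G + b(-6, 16)) + 300) = 269*(1/(206 - 2) + 300) = 269*(1/204 + 300) = 269*(61201/204) = 16463069/204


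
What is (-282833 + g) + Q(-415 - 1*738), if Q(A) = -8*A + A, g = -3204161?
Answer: -3478923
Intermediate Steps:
Q(A) = -7*A
(-282833 + g) + Q(-415 - 1*738) = (-282833 - 3204161) - 7*(-415 - 1*738) = -3486994 - 7*(-415 - 738) = -3486994 - 7*(-1153) = -3486994 + 8071 = -3478923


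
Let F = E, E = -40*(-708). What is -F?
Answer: -28320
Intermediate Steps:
E = 28320
F = 28320
-F = -1*28320 = -28320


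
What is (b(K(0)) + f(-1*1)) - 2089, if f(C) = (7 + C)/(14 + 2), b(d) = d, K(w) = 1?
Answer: -16701/8 ≈ -2087.6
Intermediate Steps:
f(C) = 7/16 + C/16 (f(C) = (7 + C)/16 = (7 + C)*(1/16) = 7/16 + C/16)
(b(K(0)) + f(-1*1)) - 2089 = (1 + (7/16 + (-1*1)/16)) - 2089 = (1 + (7/16 + (1/16)*(-1))) - 2089 = (1 + (7/16 - 1/16)) - 2089 = (1 + 3/8) - 2089 = 11/8 - 2089 = -16701/8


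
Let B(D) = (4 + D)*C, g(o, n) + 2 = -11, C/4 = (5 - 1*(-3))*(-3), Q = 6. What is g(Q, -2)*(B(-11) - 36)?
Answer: -8268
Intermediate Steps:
C = -96 (C = 4*((5 - 1*(-3))*(-3)) = 4*((5 + 3)*(-3)) = 4*(8*(-3)) = 4*(-24) = -96)
g(o, n) = -13 (g(o, n) = -2 - 11 = -13)
B(D) = -384 - 96*D (B(D) = (4 + D)*(-96) = -384 - 96*D)
g(Q, -2)*(B(-11) - 36) = -13*((-384 - 96*(-11)) - 36) = -13*((-384 + 1056) - 36) = -13*(672 - 36) = -13*636 = -8268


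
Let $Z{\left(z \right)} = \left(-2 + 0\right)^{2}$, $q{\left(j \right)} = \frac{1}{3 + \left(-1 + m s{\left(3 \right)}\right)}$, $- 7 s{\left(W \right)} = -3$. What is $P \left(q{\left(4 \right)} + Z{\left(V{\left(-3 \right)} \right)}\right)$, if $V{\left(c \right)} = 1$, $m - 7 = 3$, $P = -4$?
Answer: $- \frac{183}{11} \approx -16.636$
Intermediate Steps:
$m = 10$ ($m = 7 + 3 = 10$)
$s{\left(W \right)} = \frac{3}{7}$ ($s{\left(W \right)} = \left(- \frac{1}{7}\right) \left(-3\right) = \frac{3}{7}$)
$q{\left(j \right)} = \frac{7}{44}$ ($q{\left(j \right)} = \frac{1}{3 + \left(-1 + 10 \cdot \frac{3}{7}\right)} = \frac{1}{3 + \left(-1 + \frac{30}{7}\right)} = \frac{1}{3 + \frac{23}{7}} = \frac{1}{\frac{44}{7}} = \frac{7}{44}$)
$Z{\left(z \right)} = 4$ ($Z{\left(z \right)} = \left(-2\right)^{2} = 4$)
$P \left(q{\left(4 \right)} + Z{\left(V{\left(-3 \right)} \right)}\right) = - 4 \left(\frac{7}{44} + 4\right) = \left(-4\right) \frac{183}{44} = - \frac{183}{11}$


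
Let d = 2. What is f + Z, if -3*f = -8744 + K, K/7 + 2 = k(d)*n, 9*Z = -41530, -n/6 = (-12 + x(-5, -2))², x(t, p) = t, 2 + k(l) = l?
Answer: -15256/9 ≈ -1695.1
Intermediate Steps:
k(l) = -2 + l
n = -1734 (n = -6*(-12 - 5)² = -6*(-17)² = -6*289 = -1734)
Z = -41530/9 (Z = (⅑)*(-41530) = -41530/9 ≈ -4614.4)
K = -14 (K = -14 + 7*((-2 + 2)*(-1734)) = -14 + 7*(0*(-1734)) = -14 + 7*0 = -14 + 0 = -14)
f = 8758/3 (f = -(-8744 - 14)/3 = -⅓*(-8758) = 8758/3 ≈ 2919.3)
f + Z = 8758/3 - 41530/9 = -15256/9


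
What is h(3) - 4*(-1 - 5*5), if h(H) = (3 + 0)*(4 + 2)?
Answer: 122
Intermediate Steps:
h(H) = 18 (h(H) = 3*6 = 18)
h(3) - 4*(-1 - 5*5) = 18 - 4*(-1 - 5*5) = 18 - 4*(-1 - 25) = 18 - 4*(-26) = 18 + 104 = 122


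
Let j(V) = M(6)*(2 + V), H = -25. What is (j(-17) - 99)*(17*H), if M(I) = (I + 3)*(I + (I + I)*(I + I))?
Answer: 8648325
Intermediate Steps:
M(I) = (3 + I)*(I + 4*I**2) (M(I) = (3 + I)*(I + (2*I)*(2*I)) = (3 + I)*(I + 4*I**2))
j(V) = 2700 + 1350*V (j(V) = (6*(3 + 4*6**2 + 13*6))*(2 + V) = (6*(3 + 4*36 + 78))*(2 + V) = (6*(3 + 144 + 78))*(2 + V) = (6*225)*(2 + V) = 1350*(2 + V) = 2700 + 1350*V)
(j(-17) - 99)*(17*H) = ((2700 + 1350*(-17)) - 99)*(17*(-25)) = ((2700 - 22950) - 99)*(-425) = (-20250 - 99)*(-425) = -20349*(-425) = 8648325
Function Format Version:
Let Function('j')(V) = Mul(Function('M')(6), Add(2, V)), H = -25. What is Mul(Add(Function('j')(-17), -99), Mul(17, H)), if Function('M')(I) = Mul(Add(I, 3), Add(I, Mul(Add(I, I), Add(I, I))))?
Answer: 8648325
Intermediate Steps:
Function('M')(I) = Mul(Add(3, I), Add(I, Mul(4, Pow(I, 2)))) (Function('M')(I) = Mul(Add(3, I), Add(I, Mul(Mul(2, I), Mul(2, I)))) = Mul(Add(3, I), Add(I, Mul(4, Pow(I, 2)))))
Function('j')(V) = Add(2700, Mul(1350, V)) (Function('j')(V) = Mul(Mul(6, Add(3, Mul(4, Pow(6, 2)), Mul(13, 6))), Add(2, V)) = Mul(Mul(6, Add(3, Mul(4, 36), 78)), Add(2, V)) = Mul(Mul(6, Add(3, 144, 78)), Add(2, V)) = Mul(Mul(6, 225), Add(2, V)) = Mul(1350, Add(2, V)) = Add(2700, Mul(1350, V)))
Mul(Add(Function('j')(-17), -99), Mul(17, H)) = Mul(Add(Add(2700, Mul(1350, -17)), -99), Mul(17, -25)) = Mul(Add(Add(2700, -22950), -99), -425) = Mul(Add(-20250, -99), -425) = Mul(-20349, -425) = 8648325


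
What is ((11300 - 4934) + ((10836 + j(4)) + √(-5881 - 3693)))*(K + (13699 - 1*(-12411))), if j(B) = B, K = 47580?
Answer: 1267910140 + 73690*I*√9574 ≈ 1.2679e+9 + 7.2103e+6*I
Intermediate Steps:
((11300 - 4934) + ((10836 + j(4)) + √(-5881 - 3693)))*(K + (13699 - 1*(-12411))) = ((11300 - 4934) + ((10836 + 4) + √(-5881 - 3693)))*(47580 + (13699 - 1*(-12411))) = (6366 + (10840 + √(-9574)))*(47580 + (13699 + 12411)) = (6366 + (10840 + I*√9574))*(47580 + 26110) = (17206 + I*√9574)*73690 = 1267910140 + 73690*I*√9574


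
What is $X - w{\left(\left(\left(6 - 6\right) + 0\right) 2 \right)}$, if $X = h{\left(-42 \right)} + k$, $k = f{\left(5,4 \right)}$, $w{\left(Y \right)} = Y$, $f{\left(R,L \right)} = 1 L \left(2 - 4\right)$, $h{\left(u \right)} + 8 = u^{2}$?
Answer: $1748$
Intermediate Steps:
$h{\left(u \right)} = -8 + u^{2}$
$f{\left(R,L \right)} = - 2 L$ ($f{\left(R,L \right)} = L \left(2 - 4\right) = L \left(-2\right) = - 2 L$)
$k = -8$ ($k = \left(-2\right) 4 = -8$)
$X = 1748$ ($X = \left(-8 + \left(-42\right)^{2}\right) - 8 = \left(-8 + 1764\right) - 8 = 1756 - 8 = 1748$)
$X - w{\left(\left(\left(6 - 6\right) + 0\right) 2 \right)} = 1748 - \left(\left(6 - 6\right) + 0\right) 2 = 1748 - \left(0 + 0\right) 2 = 1748 - 0 \cdot 2 = 1748 - 0 = 1748 + 0 = 1748$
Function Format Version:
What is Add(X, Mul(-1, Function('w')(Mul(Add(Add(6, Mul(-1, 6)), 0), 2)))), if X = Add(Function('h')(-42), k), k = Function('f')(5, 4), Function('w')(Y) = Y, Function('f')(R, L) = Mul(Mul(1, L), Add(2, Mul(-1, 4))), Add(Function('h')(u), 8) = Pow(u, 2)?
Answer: 1748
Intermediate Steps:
Function('h')(u) = Add(-8, Pow(u, 2))
Function('f')(R, L) = Mul(-2, L) (Function('f')(R, L) = Mul(L, Add(2, -4)) = Mul(L, -2) = Mul(-2, L))
k = -8 (k = Mul(-2, 4) = -8)
X = 1748 (X = Add(Add(-8, Pow(-42, 2)), -8) = Add(Add(-8, 1764), -8) = Add(1756, -8) = 1748)
Add(X, Mul(-1, Function('w')(Mul(Add(Add(6, Mul(-1, 6)), 0), 2)))) = Add(1748, Mul(-1, Mul(Add(Add(6, Mul(-1, 6)), 0), 2))) = Add(1748, Mul(-1, Mul(Add(Add(6, -6), 0), 2))) = Add(1748, Mul(-1, Mul(Add(0, 0), 2))) = Add(1748, Mul(-1, Mul(0, 2))) = Add(1748, Mul(-1, 0)) = Add(1748, 0) = 1748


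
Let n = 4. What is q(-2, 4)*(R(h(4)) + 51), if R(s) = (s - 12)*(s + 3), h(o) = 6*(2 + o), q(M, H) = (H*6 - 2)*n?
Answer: 86856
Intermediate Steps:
q(M, H) = -8 + 24*H (q(M, H) = (H*6 - 2)*4 = (6*H - 2)*4 = (-2 + 6*H)*4 = -8 + 24*H)
h(o) = 12 + 6*o
R(s) = (-12 + s)*(3 + s)
q(-2, 4)*(R(h(4)) + 51) = (-8 + 24*4)*((-36 + (12 + 6*4)² - 9*(12 + 6*4)) + 51) = (-8 + 96)*((-36 + (12 + 24)² - 9*(12 + 24)) + 51) = 88*((-36 + 36² - 9*36) + 51) = 88*((-36 + 1296 - 324) + 51) = 88*(936 + 51) = 88*987 = 86856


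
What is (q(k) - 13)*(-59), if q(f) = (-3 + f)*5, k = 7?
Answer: -413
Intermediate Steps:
q(f) = -15 + 5*f
(q(k) - 13)*(-59) = ((-15 + 5*7) - 13)*(-59) = ((-15 + 35) - 13)*(-59) = (20 - 13)*(-59) = 7*(-59) = -413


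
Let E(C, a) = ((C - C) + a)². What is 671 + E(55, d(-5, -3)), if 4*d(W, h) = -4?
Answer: 672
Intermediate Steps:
d(W, h) = -1 (d(W, h) = (¼)*(-4) = -1)
E(C, a) = a² (E(C, a) = (0 + a)² = a²)
671 + E(55, d(-5, -3)) = 671 + (-1)² = 671 + 1 = 672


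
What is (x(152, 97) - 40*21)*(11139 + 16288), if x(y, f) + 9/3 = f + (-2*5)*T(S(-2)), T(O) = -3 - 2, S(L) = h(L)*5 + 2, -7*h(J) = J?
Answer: -19089192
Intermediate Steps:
h(J) = -J/7
S(L) = 2 - 5*L/7 (S(L) = -L/7*5 + 2 = -5*L/7 + 2 = 2 - 5*L/7)
T(O) = -5
x(y, f) = 47 + f (x(y, f) = -3 + (f - 2*5*(-5)) = -3 + (f - 10*(-5)) = -3 + (f + 50) = -3 + (50 + f) = 47 + f)
(x(152, 97) - 40*21)*(11139 + 16288) = ((47 + 97) - 40*21)*(11139 + 16288) = (144 - 840)*27427 = -696*27427 = -19089192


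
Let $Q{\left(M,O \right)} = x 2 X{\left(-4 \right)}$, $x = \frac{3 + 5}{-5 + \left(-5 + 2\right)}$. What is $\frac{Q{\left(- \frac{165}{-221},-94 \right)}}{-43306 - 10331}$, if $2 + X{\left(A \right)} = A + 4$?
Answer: $- \frac{4}{53637} \approx -7.4575 \cdot 10^{-5}$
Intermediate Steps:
$X{\left(A \right)} = 2 + A$ ($X{\left(A \right)} = -2 + \left(A + 4\right) = -2 + \left(4 + A\right) = 2 + A$)
$x = -1$ ($x = \frac{8}{-5 - 3} = \frac{8}{-8} = 8 \left(- \frac{1}{8}\right) = -1$)
$Q{\left(M,O \right)} = 4$ ($Q{\left(M,O \right)} = \left(-1\right) 2 \left(2 - 4\right) = \left(-2\right) \left(-2\right) = 4$)
$\frac{Q{\left(- \frac{165}{-221},-94 \right)}}{-43306 - 10331} = \frac{4}{-43306 - 10331} = \frac{4}{-53637} = 4 \left(- \frac{1}{53637}\right) = - \frac{4}{53637}$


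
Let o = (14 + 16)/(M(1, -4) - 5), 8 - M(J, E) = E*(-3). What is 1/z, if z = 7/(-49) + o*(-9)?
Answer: 7/209 ≈ 0.033493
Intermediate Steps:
M(J, E) = 8 + 3*E (M(J, E) = 8 - E*(-3) = 8 - (-3)*E = 8 + 3*E)
o = -10/3 (o = (14 + 16)/((8 + 3*(-4)) - 5) = 30/((8 - 12) - 5) = 30/(-4 - 5) = 30/(-9) = 30*(-1/9) = -10/3 ≈ -3.3333)
z = 209/7 (z = 7/(-49) - 10/3*(-9) = 7*(-1/49) + 30 = -1/7 + 30 = 209/7 ≈ 29.857)
1/z = 1/(209/7) = 7/209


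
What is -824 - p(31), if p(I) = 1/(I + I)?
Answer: -51089/62 ≈ -824.02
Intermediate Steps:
p(I) = 1/(2*I)
-824 - p(31) = -824 - 1/(2*31) = -824 - 1*1/62 = -824 - 1/62 = -51089/62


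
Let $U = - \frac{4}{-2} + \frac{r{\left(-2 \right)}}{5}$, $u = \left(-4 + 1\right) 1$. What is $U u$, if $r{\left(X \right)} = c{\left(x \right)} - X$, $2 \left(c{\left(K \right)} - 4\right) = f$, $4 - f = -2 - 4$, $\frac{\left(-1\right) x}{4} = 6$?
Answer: $- \frac{63}{5} \approx -12.6$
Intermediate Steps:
$x = -24$ ($x = \left(-4\right) 6 = -24$)
$f = 10$ ($f = 4 - \left(-2 - 4\right) = 4 - -6 = 4 + 6 = 10$)
$c{\left(K \right)} = 9$ ($c{\left(K \right)} = 4 + \frac{1}{2} \cdot 10 = 4 + 5 = 9$)
$r{\left(X \right)} = 9 - X$
$u = -3$ ($u = \left(-3\right) 1 = -3$)
$U = \frac{21}{5}$ ($U = - \frac{4}{-2} + \frac{9 - -2}{5} = \left(-4\right) \left(- \frac{1}{2}\right) + \left(9 + 2\right) \frac{1}{5} = 2 + 11 \cdot \frac{1}{5} = 2 + \frac{11}{5} = \frac{21}{5} \approx 4.2$)
$U u = \frac{21}{5} \left(-3\right) = - \frac{63}{5}$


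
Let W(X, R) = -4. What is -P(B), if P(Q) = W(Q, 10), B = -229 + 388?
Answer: 4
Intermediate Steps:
B = 159
P(Q) = -4
-P(B) = -1*(-4) = 4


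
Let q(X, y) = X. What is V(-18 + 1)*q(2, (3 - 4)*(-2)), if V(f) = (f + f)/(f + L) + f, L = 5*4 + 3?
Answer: -136/3 ≈ -45.333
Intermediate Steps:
L = 23 (L = 20 + 3 = 23)
V(f) = f + 2*f/(23 + f) (V(f) = (f + f)/(f + 23) + f = (2*f)/(23 + f) + f = 2*f/(23 + f) + f = f + 2*f/(23 + f))
V(-18 + 1)*q(2, (3 - 4)*(-2)) = ((-18 + 1)*(25 + (-18 + 1))/(23 + (-18 + 1)))*2 = -17*(25 - 17)/(23 - 17)*2 = -17*8/6*2 = -17*1/6*8*2 = -68/3*2 = -136/3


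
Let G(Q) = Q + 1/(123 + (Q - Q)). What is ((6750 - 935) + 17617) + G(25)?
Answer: 2885212/123 ≈ 23457.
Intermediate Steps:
G(Q) = 1/123 + Q (G(Q) = Q + 1/(123 + 0) = Q + 1/123 = 1/123 + Q)
((6750 - 935) + 17617) + G(25) = ((6750 - 935) + 17617) + (1/123 + 25) = (5815 + 17617) + 3076/123 = 23432 + 3076/123 = 2885212/123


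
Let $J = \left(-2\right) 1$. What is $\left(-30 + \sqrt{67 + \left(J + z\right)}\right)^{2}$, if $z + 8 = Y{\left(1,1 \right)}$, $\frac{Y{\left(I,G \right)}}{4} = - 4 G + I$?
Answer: $945 - 180 \sqrt{5} \approx 542.51$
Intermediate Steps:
$J = -2$
$Y{\left(I,G \right)} = - 16 G + 4 I$ ($Y{\left(I,G \right)} = 4 \left(- 4 G + I\right) = 4 \left(I - 4 G\right) = - 16 G + 4 I$)
$z = -20$ ($z = -8 + \left(\left(-16\right) 1 + 4 \cdot 1\right) = -8 + \left(-16 + 4\right) = -8 - 12 = -20$)
$\left(-30 + \sqrt{67 + \left(J + z\right)}\right)^{2} = \left(-30 + \sqrt{67 - 22}\right)^{2} = \left(-30 + \sqrt{45}\right)^{2} = \left(-30 + 3 \sqrt{5}\right)^{2}$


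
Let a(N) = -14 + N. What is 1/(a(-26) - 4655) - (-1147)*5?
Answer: 26925824/4695 ≈ 5735.0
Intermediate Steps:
1/(a(-26) - 4655) - (-1147)*5 = 1/((-14 - 26) - 4655) - (-1147)*5 = 1/(-40 - 4655) - 1*(-5735) = 1/(-4695) + 5735 = -1/4695 + 5735 = 26925824/4695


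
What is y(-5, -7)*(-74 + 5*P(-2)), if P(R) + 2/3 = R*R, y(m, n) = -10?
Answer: 1720/3 ≈ 573.33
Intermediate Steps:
P(R) = -⅔ + R² (P(R) = -⅔ + R*R = -⅔ + R²)
y(-5, -7)*(-74 + 5*P(-2)) = -10*(-74 + 5*(-⅔ + (-2)²)) = -10*(-74 + 5*(-⅔ + 4)) = -10*(-74 + 5*(10/3)) = -10*(-74 + 50/3) = -10*(-172/3) = 1720/3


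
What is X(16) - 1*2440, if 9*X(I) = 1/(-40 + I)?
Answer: -527041/216 ≈ -2440.0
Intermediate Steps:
X(I) = 1/(9*(-40 + I))
X(16) - 1*2440 = 1/(9*(-40 + 16)) - 1*2440 = (1/9)/(-24) - 2440 = (1/9)*(-1/24) - 2440 = -1/216 - 2440 = -527041/216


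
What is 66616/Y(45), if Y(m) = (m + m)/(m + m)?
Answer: 66616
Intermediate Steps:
Y(m) = 1 (Y(m) = (2*m)/((2*m)) = (2*m)*(1/(2*m)) = 1)
66616/Y(45) = 66616/1 = 66616*1 = 66616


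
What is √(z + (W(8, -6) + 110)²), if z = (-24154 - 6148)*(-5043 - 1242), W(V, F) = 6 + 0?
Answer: √190461526 ≈ 13801.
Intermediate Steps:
W(V, F) = 6
z = 190448070 (z = -30302*(-6285) = 190448070)
√(z + (W(8, -6) + 110)²) = √(190448070 + (6 + 110)²) = √(190448070 + 116²) = √(190448070 + 13456) = √190461526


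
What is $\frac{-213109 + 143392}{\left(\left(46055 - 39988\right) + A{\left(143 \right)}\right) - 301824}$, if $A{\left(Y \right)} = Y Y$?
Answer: $\frac{69717}{275308} \approx 0.25323$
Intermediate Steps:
$A{\left(Y \right)} = Y^{2}$
$\frac{-213109 + 143392}{\left(\left(46055 - 39988\right) + A{\left(143 \right)}\right) - 301824} = \frac{-213109 + 143392}{\left(\left(46055 - 39988\right) + 143^{2}\right) - 301824} = - \frac{69717}{\left(6067 + 20449\right) - 301824} = - \frac{69717}{26516 - 301824} = - \frac{69717}{-275308} = \left(-69717\right) \left(- \frac{1}{275308}\right) = \frac{69717}{275308}$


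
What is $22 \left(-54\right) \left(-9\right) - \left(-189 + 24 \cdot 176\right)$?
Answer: $6657$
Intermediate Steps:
$22 \left(-54\right) \left(-9\right) - \left(-189 + 24 \cdot 176\right) = \left(-1188\right) \left(-9\right) - \left(-189 + 4224\right) = 10692 - 4035 = 6657$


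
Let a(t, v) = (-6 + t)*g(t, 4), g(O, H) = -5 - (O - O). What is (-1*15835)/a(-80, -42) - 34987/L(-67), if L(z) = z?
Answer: 2796693/5762 ≈ 485.37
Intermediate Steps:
g(O, H) = -5 (g(O, H) = -5 - 1*0 = -5 + 0 = -5)
a(t, v) = 30 - 5*t (a(t, v) = (-6 + t)*(-5) = 30 - 5*t)
(-1*15835)/a(-80, -42) - 34987/L(-67) = (-1*15835)/(30 - 5*(-80)) - 34987/(-67) = -15835/(30 + 400) - 34987*(-1/67) = -15835/430 + 34987/67 = -15835*1/430 + 34987/67 = -3167/86 + 34987/67 = 2796693/5762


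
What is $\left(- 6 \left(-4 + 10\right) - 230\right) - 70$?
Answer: $-336$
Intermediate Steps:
$\left(- 6 \left(-4 + 10\right) - 230\right) - 70 = \left(\left(-6\right) 6 - 230\right) - 70 = \left(-36 - 230\right) - 70 = -266 - 70 = -336$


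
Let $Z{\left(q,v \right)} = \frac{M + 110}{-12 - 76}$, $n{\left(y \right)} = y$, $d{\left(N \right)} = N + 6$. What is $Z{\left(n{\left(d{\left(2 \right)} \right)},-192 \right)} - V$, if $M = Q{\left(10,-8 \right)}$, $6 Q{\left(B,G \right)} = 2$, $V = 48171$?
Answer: $- \frac{12717475}{264} \approx -48172.0$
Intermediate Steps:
$Q{\left(B,G \right)} = \frac{1}{3}$ ($Q{\left(B,G \right)} = \frac{1}{6} \cdot 2 = \frac{1}{3}$)
$d{\left(N \right)} = 6 + N$
$M = \frac{1}{3} \approx 0.33333$
$Z{\left(q,v \right)} = - \frac{331}{264}$ ($Z{\left(q,v \right)} = \frac{\frac{1}{3} + 110}{-12 - 76} = \frac{331}{3 \left(-88\right)} = \frac{331}{3} \left(- \frac{1}{88}\right) = - \frac{331}{264}$)
$Z{\left(n{\left(d{\left(2 \right)} \right)},-192 \right)} - V = - \frac{331}{264} - 48171 = - \frac{12717475}{264}$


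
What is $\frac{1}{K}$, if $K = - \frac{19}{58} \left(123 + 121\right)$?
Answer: $- \frac{29}{2318} \approx -0.012511$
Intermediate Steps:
$K = - \frac{2318}{29}$ ($K = \left(-19\right) \frac{1}{58} \cdot 244 = \left(- \frac{19}{58}\right) 244 = - \frac{2318}{29} \approx -79.931$)
$\frac{1}{K} = \frac{1}{- \frac{2318}{29}} = - \frac{29}{2318}$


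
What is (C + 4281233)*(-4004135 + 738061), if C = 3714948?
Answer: -26116118863394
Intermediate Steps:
(C + 4281233)*(-4004135 + 738061) = (3714948 + 4281233)*(-4004135 + 738061) = 7996181*(-3266074) = -26116118863394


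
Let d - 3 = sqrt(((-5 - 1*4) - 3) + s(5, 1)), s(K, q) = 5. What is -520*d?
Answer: -1560 - 520*I*sqrt(7) ≈ -1560.0 - 1375.8*I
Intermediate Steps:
d = 3 + I*sqrt(7) (d = 3 + sqrt(((-5 - 1*4) - 3) + 5) = 3 + sqrt(((-5 - 4) - 3) + 5) = 3 + sqrt((-9 - 3) + 5) = 3 + sqrt(-12 + 5) = 3 + sqrt(-7) = 3 + I*sqrt(7) ≈ 3.0 + 2.6458*I)
-520*d = -520*(3 + I*sqrt(7)) = -1560 - 520*I*sqrt(7)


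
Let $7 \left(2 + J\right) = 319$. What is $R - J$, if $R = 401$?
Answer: $\frac{2502}{7} \approx 357.43$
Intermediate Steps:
$J = \frac{305}{7}$ ($J = -2 + \frac{1}{7} \cdot 319 = -2 + \frac{319}{7} = \frac{305}{7} \approx 43.571$)
$R - J = 401 - \frac{305}{7} = \frac{2502}{7}$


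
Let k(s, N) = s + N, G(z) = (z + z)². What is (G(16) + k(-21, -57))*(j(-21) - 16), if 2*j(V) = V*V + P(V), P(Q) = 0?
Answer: 193457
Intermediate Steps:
j(V) = V²/2 (j(V) = (V*V + 0)/2 = (V² + 0)/2 = V²/2)
G(z) = 4*z² (G(z) = (2*z)² = 4*z²)
k(s, N) = N + s
(G(16) + k(-21, -57))*(j(-21) - 16) = (4*16² + (-57 - 21))*((½)*(-21)² - 16) = (4*256 - 78)*((½)*441 - 16) = (1024 - 78)*(441/2 - 16) = 946*(409/2) = 193457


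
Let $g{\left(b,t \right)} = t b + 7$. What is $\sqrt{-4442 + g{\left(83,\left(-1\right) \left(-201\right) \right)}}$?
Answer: $2 \sqrt{3062} \approx 110.67$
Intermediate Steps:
$g{\left(b,t \right)} = 7 + b t$ ($g{\left(b,t \right)} = b t + 7 = 7 + b t$)
$\sqrt{-4442 + g{\left(83,\left(-1\right) \left(-201\right) \right)}} = \sqrt{-4442 + \left(7 + 83 \left(\left(-1\right) \left(-201\right)\right)\right)} = \sqrt{-4442 + \left(7 + 83 \cdot 201\right)} = \sqrt{-4442 + \left(7 + 16683\right)} = \sqrt{-4442 + 16690} = \sqrt{12248} = 2 \sqrt{3062}$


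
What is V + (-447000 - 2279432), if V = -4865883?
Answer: -7592315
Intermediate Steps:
V + (-447000 - 2279432) = -4865883 + (-447000 - 2279432) = -4865883 - 2726432 = -7592315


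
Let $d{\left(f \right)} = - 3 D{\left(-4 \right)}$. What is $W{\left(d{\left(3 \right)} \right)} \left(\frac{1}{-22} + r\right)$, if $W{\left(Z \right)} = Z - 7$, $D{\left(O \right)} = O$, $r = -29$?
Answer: $- \frac{3195}{22} \approx -145.23$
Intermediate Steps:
$d{\left(f \right)} = 12$ ($d{\left(f \right)} = \left(-3\right) \left(-4\right) = 12$)
$W{\left(Z \right)} = -7 + Z$
$W{\left(d{\left(3 \right)} \right)} \left(\frac{1}{-22} + r\right) = \left(-7 + 12\right) \left(\frac{1}{-22} - 29\right) = 5 \left(- \frac{1}{22} - 29\right) = 5 \left(- \frac{639}{22}\right) = - \frac{3195}{22}$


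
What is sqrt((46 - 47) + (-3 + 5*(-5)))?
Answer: I*sqrt(29) ≈ 5.3852*I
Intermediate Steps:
sqrt((46 - 47) + (-3 + 5*(-5))) = sqrt(-1 + (-3 - 25)) = sqrt(-1 - 28) = sqrt(-29) = I*sqrt(29)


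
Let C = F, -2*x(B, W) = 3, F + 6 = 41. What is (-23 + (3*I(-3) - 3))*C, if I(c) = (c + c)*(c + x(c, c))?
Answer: 1925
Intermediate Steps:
F = 35 (F = -6 + 41 = 35)
x(B, W) = -3/2 (x(B, W) = -1/2*3 = -3/2)
C = 35
I(c) = 2*c*(-3/2 + c) (I(c) = (c + c)*(c - 3/2) = (2*c)*(-3/2 + c) = 2*c*(-3/2 + c))
(-23 + (3*I(-3) - 3))*C = (-23 + (3*(-3*(-3 + 2*(-3))) - 3))*35 = (-23 + (3*(-3*(-3 - 6)) - 3))*35 = (-23 + (3*(-3*(-9)) - 3))*35 = (-23 + (3*27 - 3))*35 = (-23 + (81 - 3))*35 = (-23 + 78)*35 = 55*35 = 1925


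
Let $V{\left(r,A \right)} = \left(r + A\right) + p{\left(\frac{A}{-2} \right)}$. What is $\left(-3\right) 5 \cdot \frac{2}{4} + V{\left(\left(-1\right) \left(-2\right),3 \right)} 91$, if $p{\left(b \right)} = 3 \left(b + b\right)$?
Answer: $- \frac{743}{2} \approx -371.5$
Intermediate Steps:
$p{\left(b \right)} = 6 b$ ($p{\left(b \right)} = 3 \cdot 2 b = 6 b$)
$V{\left(r,A \right)} = r - 2 A$ ($V{\left(r,A \right)} = \left(r + A\right) + 6 \frac{A}{-2} = \left(A + r\right) + 6 A \left(- \frac{1}{2}\right) = \left(A + r\right) + 6 \left(- \frac{A}{2}\right) = \left(A + r\right) - 3 A = r - 2 A$)
$\left(-3\right) 5 \cdot \frac{2}{4} + V{\left(\left(-1\right) \left(-2\right),3 \right)} 91 = \left(-3\right) 5 \cdot \frac{2}{4} + \left(\left(-1\right) \left(-2\right) - 6\right) 91 = - 15 \cdot 2 \cdot \frac{1}{4} + \left(2 - 6\right) 91 = \left(-15\right) \frac{1}{2} - 364 = - \frac{15}{2} - 364 = - \frac{743}{2}$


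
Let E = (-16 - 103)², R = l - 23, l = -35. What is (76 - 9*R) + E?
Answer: 14759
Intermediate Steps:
R = -58 (R = -35 - 23 = -58)
E = 14161 (E = (-119)² = 14161)
(76 - 9*R) + E = (76 - 9*(-58)) + 14161 = (76 + 522) + 14161 = 598 + 14161 = 14759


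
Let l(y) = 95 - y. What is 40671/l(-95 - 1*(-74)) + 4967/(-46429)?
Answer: 65094403/185716 ≈ 350.50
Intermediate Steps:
40671/l(-95 - 1*(-74)) + 4967/(-46429) = 40671/(95 - (-95 - 1*(-74))) + 4967/(-46429) = 40671/(95 - (-95 + 74)) + 4967*(-1/46429) = 40671/(95 - 1*(-21)) - 4967/46429 = 40671/(95 + 21) - 4967/46429 = 40671/116 - 4967/46429 = 65094403/185716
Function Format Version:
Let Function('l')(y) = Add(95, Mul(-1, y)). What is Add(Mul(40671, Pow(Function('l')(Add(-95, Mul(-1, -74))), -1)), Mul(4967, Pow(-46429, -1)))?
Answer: Rational(65094403, 185716) ≈ 350.50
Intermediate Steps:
Add(Mul(40671, Pow(Function('l')(Add(-95, Mul(-1, -74))), -1)), Mul(4967, Pow(-46429, -1))) = Add(Mul(40671, Pow(Add(95, Mul(-1, Add(-95, Mul(-1, -74)))), -1)), Mul(4967, Pow(-46429, -1))) = Add(Mul(40671, Pow(Add(95, Mul(-1, Add(-95, 74))), -1)), Mul(4967, Rational(-1, 46429))) = Add(Mul(40671, Pow(Add(95, Mul(-1, -21)), -1)), Rational(-4967, 46429)) = Add(Mul(40671, Pow(Add(95, 21), -1)), Rational(-4967, 46429)) = Add(Mul(40671, Pow(116, -1)), Rational(-4967, 46429)) = Add(Mul(40671, Rational(1, 116)), Rational(-4967, 46429)) = Add(Rational(40671, 116), Rational(-4967, 46429)) = Rational(65094403, 185716)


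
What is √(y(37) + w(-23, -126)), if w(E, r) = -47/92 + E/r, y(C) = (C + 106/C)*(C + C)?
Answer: √2752503817/966 ≈ 54.311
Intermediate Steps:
y(C) = 2*C*(C + 106/C) (y(C) = (C + 106/C)*(2*C) = 2*C*(C + 106/C))
w(E, r) = -47/92 + E/r (w(E, r) = -47*1/92 + E/r = -47/92 + E/r)
√(y(37) + w(-23, -126)) = √((212 + 2*37²) + (-47/92 - 23/(-126))) = √((212 + 2*1369) + (-47/92 - 23*(-1/126))) = √((212 + 2738) + (-47/92 + 23/126)) = √(2950 - 1903/5796) = √(17096297/5796) = √2752503817/966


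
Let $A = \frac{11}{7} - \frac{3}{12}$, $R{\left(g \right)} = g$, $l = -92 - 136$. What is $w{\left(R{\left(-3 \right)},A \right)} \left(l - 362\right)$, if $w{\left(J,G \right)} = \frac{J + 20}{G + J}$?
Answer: $\frac{280840}{47} \approx 5975.3$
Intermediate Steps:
$l = -228$
$A = \frac{37}{28}$ ($A = 11 \cdot \frac{1}{7} - \frac{1}{4} = \frac{11}{7} - \frac{1}{4} = \frac{37}{28} \approx 1.3214$)
$w{\left(J,G \right)} = \frac{20 + J}{G + J}$
$w{\left(R{\left(-3 \right)},A \right)} \left(l - 362\right) = \frac{20 - 3}{\frac{37}{28} - 3} \left(-228 - 362\right) = \frac{1}{- \frac{47}{28}} \cdot 17 \left(-590\right) = \left(- \frac{28}{47}\right) 17 \left(-590\right) = \left(- \frac{476}{47}\right) \left(-590\right) = \frac{280840}{47}$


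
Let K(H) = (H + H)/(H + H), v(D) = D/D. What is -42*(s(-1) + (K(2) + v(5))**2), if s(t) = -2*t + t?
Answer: -210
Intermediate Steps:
v(D) = 1
s(t) = -t
K(H) = 1 (K(H) = (2*H)/((2*H)) = (2*H)*(1/(2*H)) = 1)
-42*(s(-1) + (K(2) + v(5))**2) = -42*(-1*(-1) + (1 + 1)**2) = -42*(1 + 2**2) = -42*(1 + 4) = -42*5 = -210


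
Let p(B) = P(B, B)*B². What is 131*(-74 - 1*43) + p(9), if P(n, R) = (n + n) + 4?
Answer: -13545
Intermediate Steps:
P(n, R) = 4 + 2*n (P(n, R) = 2*n + 4 = 4 + 2*n)
p(B) = B²*(4 + 2*B) (p(B) = (4 + 2*B)*B² = B²*(4 + 2*B))
131*(-74 - 1*43) + p(9) = 131*(-74 - 1*43) + 2*9²*(2 + 9) = 131*(-74 - 43) + 2*81*11 = 131*(-117) + 1782 = -15327 + 1782 = -13545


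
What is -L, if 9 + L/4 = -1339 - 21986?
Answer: 93336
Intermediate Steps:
L = -93336 (L = -36 + 4*(-1339 - 21986) = -36 + 4*(-23325) = -36 - 93300 = -93336)
-L = -1*(-93336) = 93336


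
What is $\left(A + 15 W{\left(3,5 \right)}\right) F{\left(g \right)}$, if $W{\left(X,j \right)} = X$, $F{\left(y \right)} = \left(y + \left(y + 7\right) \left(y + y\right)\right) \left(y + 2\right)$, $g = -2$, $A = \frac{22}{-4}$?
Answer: $0$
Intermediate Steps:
$A = - \frac{11}{2}$ ($A = 22 \left(- \frac{1}{4}\right) = - \frac{11}{2} \approx -5.5$)
$F{\left(y \right)} = \left(2 + y\right) \left(y + 2 y \left(7 + y\right)\right)$ ($F{\left(y \right)} = \left(y + \left(7 + y\right) 2 y\right) \left(2 + y\right) = \left(y + 2 y \left(7 + y\right)\right) \left(2 + y\right) = \left(2 + y\right) \left(y + 2 y \left(7 + y\right)\right)$)
$\left(A + 15 W{\left(3,5 \right)}\right) F{\left(g \right)} = \left(- \frac{11}{2} + 15 \cdot 3\right) \left(- 2 \left(30 + 2 \left(-2\right)^{2} + 19 \left(-2\right)\right)\right) = \left(- \frac{11}{2} + 45\right) \left(- 2 \left(30 + 2 \cdot 4 - 38\right)\right) = \frac{79 \left(- 2 \left(30 + 8 - 38\right)\right)}{2} = \frac{79 \left(\left(-2\right) 0\right)}{2} = \frac{79}{2} \cdot 0 = 0$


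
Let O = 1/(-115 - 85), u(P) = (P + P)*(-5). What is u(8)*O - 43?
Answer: -213/5 ≈ -42.600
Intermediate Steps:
u(P) = -10*P (u(P) = (2*P)*(-5) = -10*P)
O = -1/200 (O = 1/(-200) = -1/200 ≈ -0.0050000)
u(8)*O - 43 = -10*8*(-1/200) - 43 = -80*(-1/200) - 43 = ⅖ - 43 = -213/5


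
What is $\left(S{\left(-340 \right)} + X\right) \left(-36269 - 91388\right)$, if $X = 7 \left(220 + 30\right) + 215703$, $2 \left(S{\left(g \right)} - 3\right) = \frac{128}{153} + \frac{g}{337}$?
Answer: $- \frac{1431321480051718}{51561} \approx -2.776 \cdot 10^{10}$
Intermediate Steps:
$S{\left(g \right)} = \frac{523}{153} + \frac{g}{674}$ ($S{\left(g \right)} = 3 + \frac{\frac{128}{153} + \frac{g}{337}}{2} = 3 + \left(\frac{64}{153} + \frac{g}{674}\right) = \frac{523}{153} + \frac{g}{674}$)
$X = 217453$ ($X = 7 \cdot 250 + 215703 = 1750 + 215703 = 217453$)
$\left(S{\left(-340 \right)} + X\right) \left(-36269 - 91388\right) = \left(\left(\frac{523}{153} + \frac{1}{674} \left(-340\right)\right) + 217453\right) \left(-36269 - 91388\right) = \left(\left(\frac{523}{153} - \frac{170}{337}\right) + 217453\right) \left(-127657\right) = \left(\frac{150241}{51561} + 217453\right) \left(-127657\right) = \frac{11212244374}{51561} \left(-127657\right) = - \frac{1431321480051718}{51561}$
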